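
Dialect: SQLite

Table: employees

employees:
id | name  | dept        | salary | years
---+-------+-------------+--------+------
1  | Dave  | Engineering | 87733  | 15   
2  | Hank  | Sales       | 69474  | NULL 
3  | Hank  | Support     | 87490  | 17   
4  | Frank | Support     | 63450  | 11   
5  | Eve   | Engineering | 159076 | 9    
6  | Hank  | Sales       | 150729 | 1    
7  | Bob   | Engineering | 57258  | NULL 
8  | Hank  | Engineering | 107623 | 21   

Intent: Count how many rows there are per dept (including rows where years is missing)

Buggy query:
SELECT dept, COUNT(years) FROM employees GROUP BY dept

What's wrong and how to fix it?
Bug: COUNT(column) counts non-NULL values only; rows with NULL years aren't counted

Fix: Use COUNT(*) to count all rows regardless of NULL

Corrected query:
SELECT dept, COUNT(*) FROM employees GROUP BY dept

Result:
dept        | COUNT(*)
------------+---------
Engineering | 4       
Sales       | 2       
Support     | 2       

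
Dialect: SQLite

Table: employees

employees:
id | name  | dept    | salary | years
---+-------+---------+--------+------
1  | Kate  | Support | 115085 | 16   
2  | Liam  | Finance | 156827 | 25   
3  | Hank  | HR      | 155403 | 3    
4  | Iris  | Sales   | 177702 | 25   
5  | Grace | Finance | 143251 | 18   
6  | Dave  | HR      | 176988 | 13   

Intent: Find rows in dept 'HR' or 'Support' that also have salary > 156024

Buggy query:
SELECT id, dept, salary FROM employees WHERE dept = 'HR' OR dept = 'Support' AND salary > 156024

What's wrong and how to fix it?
Bug: AND binds tighter than OR, so this parses as dept = 'HR' OR (dept = 'Support' AND salary > 156024)

Fix: Group the OR with parentheses (or use IN), then AND the threshold

Corrected query:
SELECT id, dept, salary FROM employees WHERE (dept = 'HR' OR dept = 'Support') AND salary > 156024

Result:
id | dept | salary
---+------+-------
6  | HR   | 176988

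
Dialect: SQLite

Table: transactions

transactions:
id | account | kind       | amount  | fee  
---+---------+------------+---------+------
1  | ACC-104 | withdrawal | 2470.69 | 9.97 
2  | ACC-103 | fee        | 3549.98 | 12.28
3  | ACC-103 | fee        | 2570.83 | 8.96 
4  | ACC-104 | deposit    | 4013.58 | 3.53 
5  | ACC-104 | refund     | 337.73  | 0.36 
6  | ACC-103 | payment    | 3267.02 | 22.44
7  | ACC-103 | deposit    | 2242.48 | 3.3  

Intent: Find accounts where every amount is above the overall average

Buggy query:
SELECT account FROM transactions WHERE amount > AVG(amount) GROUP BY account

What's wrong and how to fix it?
Bug: AVG() is an aggregate; it can't sit directly in WHERE

Fix: Use a subquery for AVG and a HAVING MIN(...) filter so the condition holds for every row in the group

Corrected query:
SELECT account FROM transactions GROUP BY account HAVING MIN(amount) > (SELECT AVG(amount) FROM transactions)

Result:
(no rows)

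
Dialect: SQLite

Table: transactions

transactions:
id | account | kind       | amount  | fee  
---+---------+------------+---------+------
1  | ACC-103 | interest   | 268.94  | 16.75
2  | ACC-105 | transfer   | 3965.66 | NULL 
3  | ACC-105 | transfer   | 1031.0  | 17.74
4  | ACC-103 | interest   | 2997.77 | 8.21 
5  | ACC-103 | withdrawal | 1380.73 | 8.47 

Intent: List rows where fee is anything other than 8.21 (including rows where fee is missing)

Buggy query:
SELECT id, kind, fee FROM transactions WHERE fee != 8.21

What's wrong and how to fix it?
Bug: Inequality against NULL is unknown, not true; rows with NULL are dropped

Fix: Add an explicit OR fee IS NULL to include the missing-value rows

Corrected query:
SELECT id, kind, fee FROM transactions WHERE fee != 8.21 OR fee IS NULL

Result:
id | kind       | fee  
---+------------+------
1  | interest   | 16.75
2  | transfer   | NULL 
3  | transfer   | 17.74
5  | withdrawal | 8.47 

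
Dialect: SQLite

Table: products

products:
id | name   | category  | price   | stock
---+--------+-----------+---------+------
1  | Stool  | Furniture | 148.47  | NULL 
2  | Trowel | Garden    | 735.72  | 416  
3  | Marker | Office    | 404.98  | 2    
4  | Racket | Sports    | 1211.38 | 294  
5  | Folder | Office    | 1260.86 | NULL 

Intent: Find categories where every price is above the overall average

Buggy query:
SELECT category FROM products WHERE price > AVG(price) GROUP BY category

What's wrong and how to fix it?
Bug: AVG() is an aggregate; it can't sit directly in WHERE

Fix: Compute the overall average in a scalar subquery and compare each group's MIN against it in HAVING

Corrected query:
SELECT category FROM products GROUP BY category HAVING MIN(price) > (SELECT AVG(price) FROM products)

Result:
category
--------
Sports  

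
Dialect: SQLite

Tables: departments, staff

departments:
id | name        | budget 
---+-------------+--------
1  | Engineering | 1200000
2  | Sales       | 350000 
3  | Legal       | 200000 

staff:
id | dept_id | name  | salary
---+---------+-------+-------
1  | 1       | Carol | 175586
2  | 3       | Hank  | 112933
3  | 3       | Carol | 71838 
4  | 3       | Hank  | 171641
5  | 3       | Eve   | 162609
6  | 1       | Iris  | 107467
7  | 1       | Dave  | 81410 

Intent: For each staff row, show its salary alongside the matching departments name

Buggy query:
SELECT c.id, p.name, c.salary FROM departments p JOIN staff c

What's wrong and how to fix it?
Bug: JOIN with no ON clause produces a cartesian product; every staff row pairs with every departments row

Fix: Specify the join condition linking the foreign key to the parent id

Corrected query:
SELECT c.id, p.name, c.salary FROM departments p JOIN staff c ON c.dept_id = p.id

Result:
id | name        | salary
---+-------------+-------
1  | Engineering | 175586
2  | Legal       | 112933
3  | Legal       | 71838 
4  | Legal       | 171641
5  | Legal       | 162609
6  | Engineering | 107467
7  | Engineering | 81410 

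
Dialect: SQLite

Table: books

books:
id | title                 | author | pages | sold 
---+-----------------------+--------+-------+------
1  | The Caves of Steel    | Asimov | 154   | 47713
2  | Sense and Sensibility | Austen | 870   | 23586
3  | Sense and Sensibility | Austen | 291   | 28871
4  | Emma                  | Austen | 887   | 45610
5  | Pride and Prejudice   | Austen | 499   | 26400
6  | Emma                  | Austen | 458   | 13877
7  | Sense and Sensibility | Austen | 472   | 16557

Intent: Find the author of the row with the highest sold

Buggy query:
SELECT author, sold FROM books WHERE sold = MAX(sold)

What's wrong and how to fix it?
Bug: MAX(sold) is an aggregate and cannot be used directly in WHERE

Fix: Wrap MAX in a scalar subquery so WHERE compares against a single value

Corrected query:
SELECT author, sold FROM books WHERE sold = (SELECT MAX(sold) FROM books)

Result:
author | sold 
-------+------
Asimov | 47713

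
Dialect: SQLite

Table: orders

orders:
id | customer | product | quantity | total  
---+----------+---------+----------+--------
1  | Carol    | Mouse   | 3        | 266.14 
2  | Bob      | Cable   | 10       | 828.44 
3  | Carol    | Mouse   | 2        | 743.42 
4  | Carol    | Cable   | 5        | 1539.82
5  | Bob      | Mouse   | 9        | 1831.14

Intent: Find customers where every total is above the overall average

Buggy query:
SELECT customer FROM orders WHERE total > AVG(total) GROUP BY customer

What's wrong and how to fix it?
Bug: AVG() is an aggregate; it can't sit directly in WHERE

Fix: Use a subquery for AVG and a HAVING MIN(...) filter so the condition holds for every row in the group

Corrected query:
SELECT customer FROM orders GROUP BY customer HAVING MIN(total) > (SELECT AVG(total) FROM orders)

Result:
(no rows)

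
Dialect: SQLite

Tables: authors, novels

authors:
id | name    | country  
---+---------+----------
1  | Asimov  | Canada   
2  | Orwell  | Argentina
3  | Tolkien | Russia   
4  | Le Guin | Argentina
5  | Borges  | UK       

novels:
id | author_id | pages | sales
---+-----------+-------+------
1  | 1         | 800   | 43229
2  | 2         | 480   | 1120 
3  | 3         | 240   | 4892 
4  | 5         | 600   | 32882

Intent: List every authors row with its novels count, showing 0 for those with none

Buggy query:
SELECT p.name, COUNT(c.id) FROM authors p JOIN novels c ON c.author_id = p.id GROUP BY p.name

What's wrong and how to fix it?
Bug: INNER JOIN drops authors rows that have no matching novels rows

Fix: Use LEFT JOIN so parents without children still appear (COUNT(c.id) gives 0)

Corrected query:
SELECT p.name, COUNT(c.id) FROM authors p LEFT JOIN novels c ON c.author_id = p.id GROUP BY p.name

Result:
name    | COUNT(c.id)
--------+------------
Asimov  | 1          
Borges  | 1          
Le Guin | 0          
Orwell  | 1          
Tolkien | 1          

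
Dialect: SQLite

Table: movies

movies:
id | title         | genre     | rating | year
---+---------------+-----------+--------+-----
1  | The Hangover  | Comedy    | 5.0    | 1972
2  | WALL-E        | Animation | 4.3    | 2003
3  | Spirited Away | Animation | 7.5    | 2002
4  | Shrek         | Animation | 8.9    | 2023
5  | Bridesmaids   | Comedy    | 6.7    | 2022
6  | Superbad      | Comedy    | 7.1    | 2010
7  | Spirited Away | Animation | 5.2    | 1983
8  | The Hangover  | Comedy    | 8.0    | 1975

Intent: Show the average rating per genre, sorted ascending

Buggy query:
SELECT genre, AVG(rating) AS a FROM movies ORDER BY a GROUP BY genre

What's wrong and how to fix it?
Bug: GROUP BY must precede ORDER BY

Fix: Move ORDER BY to the end, after GROUP BY

Corrected query:
SELECT genre, AVG(rating) AS a FROM movies GROUP BY genre ORDER BY a

Result:
genre     | a    
----------+------
Animation | 6.475
Comedy    | 6.7  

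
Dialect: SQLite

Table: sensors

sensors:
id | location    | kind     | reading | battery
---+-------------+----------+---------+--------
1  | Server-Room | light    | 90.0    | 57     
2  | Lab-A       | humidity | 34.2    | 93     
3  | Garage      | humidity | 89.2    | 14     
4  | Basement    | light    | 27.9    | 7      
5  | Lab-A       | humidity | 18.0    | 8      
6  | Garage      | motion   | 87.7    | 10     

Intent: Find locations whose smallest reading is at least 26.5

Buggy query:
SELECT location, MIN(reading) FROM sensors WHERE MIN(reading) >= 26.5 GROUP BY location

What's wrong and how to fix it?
Bug: Aggregates like MIN are computed per group after WHERE runs

Fix: Replace WHERE with HAVING after the GROUP BY

Corrected query:
SELECT location, MIN(reading) FROM sensors GROUP BY location HAVING MIN(reading) >= 26.5

Result:
location    | MIN(reading)
------------+-------------
Basement    | 27.9        
Garage      | 87.7        
Server-Room | 90          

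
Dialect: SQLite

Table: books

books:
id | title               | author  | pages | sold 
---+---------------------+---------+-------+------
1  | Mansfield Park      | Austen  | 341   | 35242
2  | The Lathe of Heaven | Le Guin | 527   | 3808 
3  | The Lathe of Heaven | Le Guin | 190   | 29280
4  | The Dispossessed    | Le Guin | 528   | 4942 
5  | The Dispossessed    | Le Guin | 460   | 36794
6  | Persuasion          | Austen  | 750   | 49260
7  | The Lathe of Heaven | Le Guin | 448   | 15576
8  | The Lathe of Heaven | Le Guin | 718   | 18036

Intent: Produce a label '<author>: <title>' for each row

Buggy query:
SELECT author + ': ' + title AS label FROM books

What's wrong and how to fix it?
Bug: SQLite uses || for string concatenation; + coerces text to numbers (yielding 0)

Fix: Replace + with || to concatenate text

Corrected query:
SELECT author || ': ' || title AS label FROM books

Result:
label                       
----------------------------
Austen: Mansfield Park      
Le Guin: The Lathe of Heaven
Le Guin: The Lathe of Heaven
Le Guin: The Dispossessed   
Le Guin: The Dispossessed   
Austen: Persuasion          
Le Guin: The Lathe of Heaven
Le Guin: The Lathe of Heaven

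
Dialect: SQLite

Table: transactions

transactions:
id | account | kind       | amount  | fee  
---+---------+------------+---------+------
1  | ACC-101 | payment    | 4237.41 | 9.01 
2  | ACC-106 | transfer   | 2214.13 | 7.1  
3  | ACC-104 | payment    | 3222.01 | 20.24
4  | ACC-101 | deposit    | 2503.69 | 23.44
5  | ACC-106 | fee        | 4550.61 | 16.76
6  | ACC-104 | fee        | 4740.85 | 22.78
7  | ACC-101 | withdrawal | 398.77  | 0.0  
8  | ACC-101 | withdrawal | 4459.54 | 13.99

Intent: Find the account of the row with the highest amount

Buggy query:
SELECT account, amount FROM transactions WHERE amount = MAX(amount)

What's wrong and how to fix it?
Bug: MAX(amount) is an aggregate and cannot be used directly in WHERE

Fix: Use a subquery: WHERE amount = (SELECT MAX(amount) FROM transactions)

Corrected query:
SELECT account, amount FROM transactions WHERE amount = (SELECT MAX(amount) FROM transactions)

Result:
account | amount 
--------+--------
ACC-104 | 4740.85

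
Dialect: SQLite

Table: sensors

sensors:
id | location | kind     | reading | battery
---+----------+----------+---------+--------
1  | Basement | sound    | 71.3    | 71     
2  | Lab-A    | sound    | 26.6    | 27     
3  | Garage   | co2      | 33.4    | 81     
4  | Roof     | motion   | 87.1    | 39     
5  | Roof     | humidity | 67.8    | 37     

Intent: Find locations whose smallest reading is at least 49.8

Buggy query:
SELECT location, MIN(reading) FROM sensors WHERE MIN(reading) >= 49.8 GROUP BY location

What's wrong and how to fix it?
Bug: Aggregates like MIN are computed per group after WHERE runs

Fix: Replace WHERE with HAVING after the GROUP BY

Corrected query:
SELECT location, MIN(reading) FROM sensors GROUP BY location HAVING MIN(reading) >= 49.8

Result:
location | MIN(reading)
---------+-------------
Basement | 71.3        
Roof     | 67.8        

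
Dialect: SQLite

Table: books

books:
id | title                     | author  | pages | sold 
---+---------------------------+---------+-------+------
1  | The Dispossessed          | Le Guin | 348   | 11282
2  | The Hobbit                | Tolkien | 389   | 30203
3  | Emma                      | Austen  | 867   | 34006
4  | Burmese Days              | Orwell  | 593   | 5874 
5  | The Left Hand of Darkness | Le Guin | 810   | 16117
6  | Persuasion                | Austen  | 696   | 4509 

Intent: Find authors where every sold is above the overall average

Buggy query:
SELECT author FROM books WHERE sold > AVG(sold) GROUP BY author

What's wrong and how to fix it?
Bug: AVG() is an aggregate; it can't sit directly in WHERE

Fix: Compute the overall average in a scalar subquery and compare each group's MIN against it in HAVING

Corrected query:
SELECT author FROM books GROUP BY author HAVING MIN(sold) > (SELECT AVG(sold) FROM books)

Result:
author 
-------
Tolkien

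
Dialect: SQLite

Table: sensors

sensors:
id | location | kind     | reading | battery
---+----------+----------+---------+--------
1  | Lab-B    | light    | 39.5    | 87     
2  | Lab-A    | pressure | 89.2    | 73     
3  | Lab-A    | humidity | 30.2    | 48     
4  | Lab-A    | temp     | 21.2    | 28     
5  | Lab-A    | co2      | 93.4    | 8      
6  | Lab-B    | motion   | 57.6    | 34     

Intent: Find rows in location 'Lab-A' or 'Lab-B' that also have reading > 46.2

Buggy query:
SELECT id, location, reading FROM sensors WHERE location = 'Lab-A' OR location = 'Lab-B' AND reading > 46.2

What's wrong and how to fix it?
Bug: AND binds tighter than OR, so this parses as location = 'Lab-A' OR (location = 'Lab-B' AND reading > 46.2)

Fix: Group the OR with parentheses (or use IN), then AND the threshold

Corrected query:
SELECT id, location, reading FROM sensors WHERE (location = 'Lab-A' OR location = 'Lab-B') AND reading > 46.2

Result:
id | location | reading
---+----------+--------
2  | Lab-A    | 89.2   
5  | Lab-A    | 93.4   
6  | Lab-B    | 57.6   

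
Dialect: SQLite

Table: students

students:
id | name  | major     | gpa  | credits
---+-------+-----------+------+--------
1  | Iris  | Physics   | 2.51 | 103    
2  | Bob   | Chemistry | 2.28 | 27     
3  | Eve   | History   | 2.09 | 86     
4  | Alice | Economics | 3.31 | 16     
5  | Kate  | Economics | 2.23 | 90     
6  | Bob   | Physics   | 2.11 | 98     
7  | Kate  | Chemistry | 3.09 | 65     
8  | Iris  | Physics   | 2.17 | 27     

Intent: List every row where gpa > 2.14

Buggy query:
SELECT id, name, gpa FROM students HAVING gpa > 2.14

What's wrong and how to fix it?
Bug: This is a non-aggregate query (no GROUP BY, no aggregates), so in SQLite the HAVING clause is invalid here; a row-level condition belongs in WHERE

Fix: Replace HAVING with WHERE since the condition applies to individual rows

Corrected query:
SELECT id, name, gpa FROM students WHERE gpa > 2.14

Result:
id | name  | gpa 
---+-------+-----
1  | Iris  | 2.51
2  | Bob   | 2.28
4  | Alice | 3.31
5  | Kate  | 2.23
7  | Kate  | 3.09
8  | Iris  | 2.17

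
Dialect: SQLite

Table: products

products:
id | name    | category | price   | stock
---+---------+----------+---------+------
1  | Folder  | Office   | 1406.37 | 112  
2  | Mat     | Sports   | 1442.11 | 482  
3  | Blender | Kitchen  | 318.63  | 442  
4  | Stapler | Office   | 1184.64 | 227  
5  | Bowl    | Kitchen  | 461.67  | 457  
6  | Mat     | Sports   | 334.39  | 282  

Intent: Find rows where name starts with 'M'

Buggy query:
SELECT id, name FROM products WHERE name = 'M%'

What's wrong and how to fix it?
Bug: '=' compares the literal string including the % character; pattern matching needs LIKE

Fix: Use LIKE for wildcard pattern matching

Corrected query:
SELECT id, name FROM products WHERE name LIKE 'M%'

Result:
id | name
---+-----
2  | Mat 
6  | Mat 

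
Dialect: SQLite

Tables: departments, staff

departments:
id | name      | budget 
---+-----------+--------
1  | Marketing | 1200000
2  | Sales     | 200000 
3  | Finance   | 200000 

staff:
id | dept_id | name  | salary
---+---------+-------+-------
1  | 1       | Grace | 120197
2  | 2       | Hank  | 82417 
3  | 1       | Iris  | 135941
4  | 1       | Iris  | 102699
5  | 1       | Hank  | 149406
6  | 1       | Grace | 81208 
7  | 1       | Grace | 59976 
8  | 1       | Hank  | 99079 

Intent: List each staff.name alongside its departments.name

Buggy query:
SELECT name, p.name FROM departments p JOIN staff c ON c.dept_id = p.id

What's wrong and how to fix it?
Bug: 'name' exists in both joined tables, so the database can't tell which one is meant

Fix: Qualify the column with its table alias (c.name)

Corrected query:
SELECT c.name, p.name FROM departments p JOIN staff c ON c.dept_id = p.id

Result:
name  | name     
------+----------
Grace | Marketing
Hank  | Sales    
Iris  | Marketing
Iris  | Marketing
Hank  | Marketing
Grace | Marketing
Grace | Marketing
Hank  | Marketing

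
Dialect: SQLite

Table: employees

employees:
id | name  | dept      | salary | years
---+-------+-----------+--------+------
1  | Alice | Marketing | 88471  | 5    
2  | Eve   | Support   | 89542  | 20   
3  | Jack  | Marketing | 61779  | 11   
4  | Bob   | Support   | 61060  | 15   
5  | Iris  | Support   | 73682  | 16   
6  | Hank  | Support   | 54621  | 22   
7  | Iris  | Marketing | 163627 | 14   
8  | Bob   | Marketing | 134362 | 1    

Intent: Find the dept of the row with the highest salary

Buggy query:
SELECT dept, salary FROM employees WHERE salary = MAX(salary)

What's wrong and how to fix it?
Bug: WHERE is evaluated per row; an aggregate over the whole table isn't defined there

Fix: Use a subquery: WHERE salary = (SELECT MAX(salary) FROM employees)

Corrected query:
SELECT dept, salary FROM employees WHERE salary = (SELECT MAX(salary) FROM employees)

Result:
dept      | salary
----------+-------
Marketing | 163627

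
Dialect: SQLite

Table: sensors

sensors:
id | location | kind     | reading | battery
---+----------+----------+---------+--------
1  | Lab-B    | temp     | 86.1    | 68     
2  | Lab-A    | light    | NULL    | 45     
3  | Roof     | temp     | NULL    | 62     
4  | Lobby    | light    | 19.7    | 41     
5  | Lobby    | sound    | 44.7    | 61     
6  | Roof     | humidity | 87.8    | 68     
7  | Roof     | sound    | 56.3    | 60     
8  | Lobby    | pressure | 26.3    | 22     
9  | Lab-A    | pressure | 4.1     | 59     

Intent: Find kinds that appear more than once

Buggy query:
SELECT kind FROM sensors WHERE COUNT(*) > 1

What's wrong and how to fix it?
Bug: WHERE can't reference COUNT(*); aggregates are computed after WHERE

Fix: GROUP BY kind, then filter groups with HAVING COUNT(*) > 1

Corrected query:
SELECT kind FROM sensors GROUP BY kind HAVING COUNT(*) > 1

Result:
kind    
--------
light   
pressure
sound   
temp    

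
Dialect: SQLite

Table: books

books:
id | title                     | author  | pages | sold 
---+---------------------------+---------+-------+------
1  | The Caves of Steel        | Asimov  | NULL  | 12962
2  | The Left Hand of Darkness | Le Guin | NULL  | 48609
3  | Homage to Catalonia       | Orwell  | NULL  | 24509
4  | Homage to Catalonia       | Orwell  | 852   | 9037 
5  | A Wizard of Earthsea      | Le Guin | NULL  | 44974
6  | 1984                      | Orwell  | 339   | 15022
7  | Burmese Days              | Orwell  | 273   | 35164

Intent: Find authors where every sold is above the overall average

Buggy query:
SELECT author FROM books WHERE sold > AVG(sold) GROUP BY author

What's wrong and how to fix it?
Bug: AVG() is an aggregate; it can't sit directly in WHERE

Fix: Compute the overall average in a scalar subquery and compare each group's MIN against it in HAVING

Corrected query:
SELECT author FROM books GROUP BY author HAVING MIN(sold) > (SELECT AVG(sold) FROM books)

Result:
author 
-------
Le Guin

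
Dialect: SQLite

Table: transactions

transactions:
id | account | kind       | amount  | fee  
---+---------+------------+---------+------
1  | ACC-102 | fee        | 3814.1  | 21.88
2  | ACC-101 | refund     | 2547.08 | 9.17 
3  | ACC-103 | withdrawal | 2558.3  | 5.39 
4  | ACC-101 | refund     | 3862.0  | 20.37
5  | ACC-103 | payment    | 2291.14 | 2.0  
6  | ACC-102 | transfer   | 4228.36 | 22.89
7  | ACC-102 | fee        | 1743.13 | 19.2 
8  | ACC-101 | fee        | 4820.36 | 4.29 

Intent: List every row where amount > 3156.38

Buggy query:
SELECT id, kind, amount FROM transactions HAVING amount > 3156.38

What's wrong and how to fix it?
Bug: This is a non-aggregate query (no GROUP BY, no aggregates), so in SQLite the HAVING clause is invalid here; a row-level condition belongs in WHERE

Fix: Replace HAVING with WHERE since the condition applies to individual rows

Corrected query:
SELECT id, kind, amount FROM transactions WHERE amount > 3156.38

Result:
id | kind     | amount 
---+----------+--------
1  | fee      | 3814.1 
4  | refund   | 3862   
6  | transfer | 4228.36
8  | fee      | 4820.36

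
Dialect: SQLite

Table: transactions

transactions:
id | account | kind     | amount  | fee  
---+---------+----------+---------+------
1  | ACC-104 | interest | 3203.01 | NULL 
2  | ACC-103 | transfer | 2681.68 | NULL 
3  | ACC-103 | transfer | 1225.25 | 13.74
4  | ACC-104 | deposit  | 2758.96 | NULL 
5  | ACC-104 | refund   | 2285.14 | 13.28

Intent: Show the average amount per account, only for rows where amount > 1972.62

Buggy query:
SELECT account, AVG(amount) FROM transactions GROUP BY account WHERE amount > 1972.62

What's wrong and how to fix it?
Bug: WHERE cannot follow GROUP BY

Fix: Place WHERE between FROM and GROUP BY

Corrected query:
SELECT account, AVG(amount) FROM transactions WHERE amount > 1972.62 GROUP BY account

Result:
account | AVG(amount)
--------+------------
ACC-103 | 2681.68    
ACC-104 | 2749.036667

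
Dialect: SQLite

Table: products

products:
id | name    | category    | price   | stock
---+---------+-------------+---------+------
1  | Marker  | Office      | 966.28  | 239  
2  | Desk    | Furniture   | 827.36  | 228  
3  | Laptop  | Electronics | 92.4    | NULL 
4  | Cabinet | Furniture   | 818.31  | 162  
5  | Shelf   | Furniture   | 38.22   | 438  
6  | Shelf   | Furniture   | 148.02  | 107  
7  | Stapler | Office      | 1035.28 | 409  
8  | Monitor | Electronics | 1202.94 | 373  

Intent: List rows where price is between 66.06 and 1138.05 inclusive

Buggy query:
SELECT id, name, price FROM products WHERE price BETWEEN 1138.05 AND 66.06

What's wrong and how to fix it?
Bug: BETWEEN expects the lower bound first; with 1138.05 AND 66.06 the range is empty

Fix: Write BETWEEN 66.06 AND 1138.05

Corrected query:
SELECT id, name, price FROM products WHERE price BETWEEN 66.06 AND 1138.05

Result:
id | name    | price  
---+---------+--------
1  | Marker  | 966.28 
2  | Desk    | 827.36 
3  | Laptop  | 92.4   
4  | Cabinet | 818.31 
6  | Shelf   | 148.02 
7  | Stapler | 1035.28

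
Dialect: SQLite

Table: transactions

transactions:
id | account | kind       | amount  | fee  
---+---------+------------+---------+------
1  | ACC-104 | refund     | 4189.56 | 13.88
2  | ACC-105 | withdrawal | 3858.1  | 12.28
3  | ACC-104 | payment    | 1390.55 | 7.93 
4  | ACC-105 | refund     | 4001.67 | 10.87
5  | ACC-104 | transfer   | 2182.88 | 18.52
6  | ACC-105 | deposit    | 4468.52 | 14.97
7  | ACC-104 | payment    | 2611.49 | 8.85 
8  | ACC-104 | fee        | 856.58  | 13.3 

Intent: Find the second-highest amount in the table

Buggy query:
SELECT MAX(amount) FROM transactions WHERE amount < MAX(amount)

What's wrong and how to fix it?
Bug: The inner MAX is an aggregate inside WHERE, which is not allowed

Fix: Compute the overall MAX in a subquery, then take MAX of rows below it

Corrected query:
SELECT MAX(amount) FROM transactions WHERE amount < (SELECT MAX(amount) FROM transactions)

Result:
MAX(amount)
-----------
4189.56    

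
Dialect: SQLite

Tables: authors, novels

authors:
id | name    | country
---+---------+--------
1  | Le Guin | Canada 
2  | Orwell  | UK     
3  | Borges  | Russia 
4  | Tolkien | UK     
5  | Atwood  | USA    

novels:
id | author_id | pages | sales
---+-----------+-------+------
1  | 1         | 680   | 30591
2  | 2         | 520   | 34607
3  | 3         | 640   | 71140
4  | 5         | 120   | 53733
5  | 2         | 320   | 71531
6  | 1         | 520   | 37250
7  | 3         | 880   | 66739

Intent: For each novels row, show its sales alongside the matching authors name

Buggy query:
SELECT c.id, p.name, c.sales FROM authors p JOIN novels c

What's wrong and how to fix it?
Bug: JOIN with no ON clause produces a cartesian product; every novels row pairs with every authors row

Fix: Specify the join condition linking the foreign key to the parent id

Corrected query:
SELECT c.id, p.name, c.sales FROM authors p JOIN novels c ON c.author_id = p.id

Result:
id | name    | sales
---+---------+------
1  | Le Guin | 30591
2  | Orwell  | 34607
3  | Borges  | 71140
4  | Atwood  | 53733
5  | Orwell  | 71531
6  | Le Guin | 37250
7  | Borges  | 66739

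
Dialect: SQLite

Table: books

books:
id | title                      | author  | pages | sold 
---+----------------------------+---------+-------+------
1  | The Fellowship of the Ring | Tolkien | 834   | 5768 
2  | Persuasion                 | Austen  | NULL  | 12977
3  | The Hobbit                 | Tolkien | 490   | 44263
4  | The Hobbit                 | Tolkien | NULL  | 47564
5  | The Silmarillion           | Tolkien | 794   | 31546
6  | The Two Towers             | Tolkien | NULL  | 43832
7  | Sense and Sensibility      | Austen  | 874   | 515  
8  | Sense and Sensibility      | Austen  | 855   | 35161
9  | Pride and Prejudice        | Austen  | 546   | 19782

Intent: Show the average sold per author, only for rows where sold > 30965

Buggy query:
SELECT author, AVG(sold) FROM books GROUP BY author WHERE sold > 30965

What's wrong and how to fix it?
Bug: WHERE cannot follow GROUP BY

Fix: Place WHERE between FROM and GROUP BY

Corrected query:
SELECT author, AVG(sold) FROM books WHERE sold > 30965 GROUP BY author

Result:
author  | AVG(sold)
--------+----------
Austen  | 35161    
Tolkien | 41801.25 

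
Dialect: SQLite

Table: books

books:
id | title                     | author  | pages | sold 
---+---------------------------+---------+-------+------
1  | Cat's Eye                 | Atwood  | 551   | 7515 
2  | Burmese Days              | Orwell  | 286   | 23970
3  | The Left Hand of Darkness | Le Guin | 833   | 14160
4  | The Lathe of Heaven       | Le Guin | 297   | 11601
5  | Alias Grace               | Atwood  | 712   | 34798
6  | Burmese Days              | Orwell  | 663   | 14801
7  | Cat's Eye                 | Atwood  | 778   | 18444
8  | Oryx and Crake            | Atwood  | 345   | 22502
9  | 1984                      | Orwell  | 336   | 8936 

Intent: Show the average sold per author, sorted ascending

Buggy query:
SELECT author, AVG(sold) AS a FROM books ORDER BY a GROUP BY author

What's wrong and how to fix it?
Bug: GROUP BY must precede ORDER BY

Fix: Reorder: SELECT … FROM … GROUP BY … ORDER BY …

Corrected query:
SELECT author, AVG(sold) AS a FROM books GROUP BY author ORDER BY a

Result:
author  | a           
--------+-------------
Le Guin | 12880.5     
Orwell  | 15902.333333
Atwood  | 20814.75    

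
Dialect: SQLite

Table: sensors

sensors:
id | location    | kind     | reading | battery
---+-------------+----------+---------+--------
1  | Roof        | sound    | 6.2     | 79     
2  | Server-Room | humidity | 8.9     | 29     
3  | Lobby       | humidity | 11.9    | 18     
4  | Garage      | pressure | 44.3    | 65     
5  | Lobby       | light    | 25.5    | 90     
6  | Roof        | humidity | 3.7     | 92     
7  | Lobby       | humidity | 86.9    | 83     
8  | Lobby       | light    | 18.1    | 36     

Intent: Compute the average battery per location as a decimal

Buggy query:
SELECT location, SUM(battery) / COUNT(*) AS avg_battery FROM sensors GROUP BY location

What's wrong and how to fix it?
Bug: SUM(battery) and COUNT(*) are both integers; the division truncates the fractional part

Fix: Cast one side to REAL so the division keeps the fractional part

Corrected query:
SELECT location, SUM(battery) * 1.0 / COUNT(*) AS avg_battery FROM sensors GROUP BY location

Result:
location    | avg_battery
------------+------------
Garage      | 65         
Lobby       | 56.75      
Roof        | 85.5       
Server-Room | 29         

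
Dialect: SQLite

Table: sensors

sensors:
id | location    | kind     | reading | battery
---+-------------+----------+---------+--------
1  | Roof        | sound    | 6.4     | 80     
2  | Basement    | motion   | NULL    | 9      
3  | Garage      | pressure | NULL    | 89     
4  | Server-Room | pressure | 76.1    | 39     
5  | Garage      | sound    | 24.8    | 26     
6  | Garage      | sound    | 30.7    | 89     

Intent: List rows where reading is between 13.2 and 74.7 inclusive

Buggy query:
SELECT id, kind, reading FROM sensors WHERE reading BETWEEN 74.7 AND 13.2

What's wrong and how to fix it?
Bug: BETWEEN expects the lower bound first; with 74.7 AND 13.2 the range is empty

Fix: Write BETWEEN 13.2 AND 74.7

Corrected query:
SELECT id, kind, reading FROM sensors WHERE reading BETWEEN 13.2 AND 74.7

Result:
id | kind  | reading
---+-------+--------
5  | sound | 24.8   
6  | sound | 30.7   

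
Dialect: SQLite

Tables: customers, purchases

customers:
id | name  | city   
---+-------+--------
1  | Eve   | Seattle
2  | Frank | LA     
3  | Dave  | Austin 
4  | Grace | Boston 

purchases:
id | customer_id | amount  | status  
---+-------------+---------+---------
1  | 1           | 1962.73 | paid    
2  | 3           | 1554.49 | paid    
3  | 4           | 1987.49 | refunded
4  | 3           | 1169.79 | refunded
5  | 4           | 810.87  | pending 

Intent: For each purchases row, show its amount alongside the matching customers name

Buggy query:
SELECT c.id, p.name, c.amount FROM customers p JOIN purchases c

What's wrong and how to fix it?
Bug: Missing join condition: each purchases row is matched to all customers rows instead of just its own

Fix: Specify the join condition linking the foreign key to the parent id

Corrected query:
SELECT c.id, p.name, c.amount FROM customers p JOIN purchases c ON c.customer_id = p.id

Result:
id | name  | amount 
---+-------+--------
1  | Eve   | 1962.73
2  | Dave  | 1554.49
3  | Grace | 1987.49
4  | Dave  | 1169.79
5  | Grace | 810.87 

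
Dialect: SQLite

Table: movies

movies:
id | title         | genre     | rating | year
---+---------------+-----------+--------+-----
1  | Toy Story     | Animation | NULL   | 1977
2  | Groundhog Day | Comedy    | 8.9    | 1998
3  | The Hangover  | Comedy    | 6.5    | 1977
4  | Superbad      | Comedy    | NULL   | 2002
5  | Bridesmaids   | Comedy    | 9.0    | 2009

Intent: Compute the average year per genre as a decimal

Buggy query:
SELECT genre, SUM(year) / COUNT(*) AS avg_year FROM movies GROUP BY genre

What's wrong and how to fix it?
Bug: Both operands are integers, so '/' performs integer division and truncates

Fix: Multiply by 1.0 (or CAST to REAL) to force floating-point division

Corrected query:
SELECT genre, SUM(year) * 1.0 / COUNT(*) AS avg_year FROM movies GROUP BY genre

Result:
genre     | avg_year
----------+---------
Animation | 1977    
Comedy    | 1996.5  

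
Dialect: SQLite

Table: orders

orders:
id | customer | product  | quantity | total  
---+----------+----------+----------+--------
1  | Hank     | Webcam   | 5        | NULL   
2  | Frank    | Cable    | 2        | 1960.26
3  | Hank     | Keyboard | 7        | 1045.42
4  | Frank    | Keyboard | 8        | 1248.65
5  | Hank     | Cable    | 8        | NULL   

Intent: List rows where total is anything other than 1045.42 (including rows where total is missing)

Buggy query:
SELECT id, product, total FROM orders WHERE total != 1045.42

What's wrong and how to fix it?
Bug: Inequality against NULL is unknown, not true; rows with NULL are dropped

Fix: Handle NULL separately with IS NULL alongside the inequality

Corrected query:
SELECT id, product, total FROM orders WHERE total != 1045.42 OR total IS NULL

Result:
id | product  | total  
---+----------+--------
1  | Webcam   | NULL   
2  | Cable    | 1960.26
4  | Keyboard | 1248.65
5  | Cable    | NULL   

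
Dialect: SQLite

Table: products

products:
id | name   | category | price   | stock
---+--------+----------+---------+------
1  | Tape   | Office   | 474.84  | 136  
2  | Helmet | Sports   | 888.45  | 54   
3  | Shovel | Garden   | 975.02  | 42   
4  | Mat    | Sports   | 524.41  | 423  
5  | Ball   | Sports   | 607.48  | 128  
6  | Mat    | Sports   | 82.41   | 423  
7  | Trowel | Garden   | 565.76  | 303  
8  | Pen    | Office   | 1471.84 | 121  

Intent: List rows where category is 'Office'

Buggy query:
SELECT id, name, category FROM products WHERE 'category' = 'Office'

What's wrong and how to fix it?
Bug: Single quotes denote string literals in SQL; the column name is being compared as a constant string

Fix: Reference the column as category without single quotes

Corrected query:
SELECT id, name, category FROM products WHERE category = 'Office'

Result:
id | name | category
---+------+---------
1  | Tape | Office  
8  | Pen  | Office  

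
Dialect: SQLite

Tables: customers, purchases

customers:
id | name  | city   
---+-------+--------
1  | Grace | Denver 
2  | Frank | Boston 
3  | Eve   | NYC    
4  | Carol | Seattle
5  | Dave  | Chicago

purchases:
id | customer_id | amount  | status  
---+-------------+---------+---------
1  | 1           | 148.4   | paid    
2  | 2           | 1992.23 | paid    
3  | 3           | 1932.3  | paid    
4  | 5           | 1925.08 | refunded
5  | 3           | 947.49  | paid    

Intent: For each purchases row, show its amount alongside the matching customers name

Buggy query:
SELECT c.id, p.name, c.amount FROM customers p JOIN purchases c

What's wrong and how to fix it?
Bug: JOIN with no ON clause produces a cartesian product; every purchases row pairs with every customers row

Fix: Add ON c.customer_id = p.id to the JOIN

Corrected query:
SELECT c.id, p.name, c.amount FROM customers p JOIN purchases c ON c.customer_id = p.id

Result:
id | name  | amount 
---+-------+--------
1  | Grace | 148.4  
2  | Frank | 1992.23
3  | Eve   | 1932.3 
4  | Dave  | 1925.08
5  | Eve   | 947.49 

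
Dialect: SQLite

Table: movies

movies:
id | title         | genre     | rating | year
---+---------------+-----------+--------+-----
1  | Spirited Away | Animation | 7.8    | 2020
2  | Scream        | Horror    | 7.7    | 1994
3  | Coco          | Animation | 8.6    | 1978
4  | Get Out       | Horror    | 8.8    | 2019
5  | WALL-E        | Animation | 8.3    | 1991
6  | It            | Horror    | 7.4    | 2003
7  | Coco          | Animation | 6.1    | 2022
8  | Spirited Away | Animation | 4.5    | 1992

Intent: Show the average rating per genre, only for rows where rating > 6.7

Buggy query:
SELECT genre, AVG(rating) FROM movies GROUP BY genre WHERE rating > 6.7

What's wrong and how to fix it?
Bug: Row-level WHERE must come before GROUP BY in the clause order

Fix: Move the WHERE clause before GROUP BY

Corrected query:
SELECT genre, AVG(rating) FROM movies WHERE rating > 6.7 GROUP BY genre

Result:
genre     | AVG(rating)
----------+------------
Animation | 8.233333   
Horror    | 7.966667   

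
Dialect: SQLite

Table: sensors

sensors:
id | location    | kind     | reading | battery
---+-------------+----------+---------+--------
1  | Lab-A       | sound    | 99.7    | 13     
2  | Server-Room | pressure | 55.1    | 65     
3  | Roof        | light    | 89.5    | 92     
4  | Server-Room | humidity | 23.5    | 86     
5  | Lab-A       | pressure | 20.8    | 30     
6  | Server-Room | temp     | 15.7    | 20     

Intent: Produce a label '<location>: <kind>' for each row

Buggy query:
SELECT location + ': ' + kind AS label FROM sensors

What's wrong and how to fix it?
Bug: SQLite uses || for string concatenation; + coerces text to numbers (yielding 0)

Fix: Replace + with || to concatenate text

Corrected query:
SELECT location || ': ' || kind AS label FROM sensors

Result:
label                
---------------------
Lab-A: sound         
Server-Room: pressure
Roof: light          
Server-Room: humidity
Lab-A: pressure      
Server-Room: temp    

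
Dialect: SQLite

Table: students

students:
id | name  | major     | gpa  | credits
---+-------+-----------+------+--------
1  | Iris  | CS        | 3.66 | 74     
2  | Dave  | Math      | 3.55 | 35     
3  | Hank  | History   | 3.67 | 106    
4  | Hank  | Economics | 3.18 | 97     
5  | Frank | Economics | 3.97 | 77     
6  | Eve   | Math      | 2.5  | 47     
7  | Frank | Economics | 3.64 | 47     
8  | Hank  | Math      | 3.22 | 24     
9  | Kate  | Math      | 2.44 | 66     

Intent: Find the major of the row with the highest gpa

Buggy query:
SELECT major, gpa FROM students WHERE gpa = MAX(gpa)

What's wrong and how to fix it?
Bug: WHERE is evaluated per row; an aggregate over the whole table isn't defined there

Fix: Use a subquery: WHERE gpa = (SELECT MAX(gpa) FROM students)

Corrected query:
SELECT major, gpa FROM students WHERE gpa = (SELECT MAX(gpa) FROM students)

Result:
major     | gpa 
----------+-----
Economics | 3.97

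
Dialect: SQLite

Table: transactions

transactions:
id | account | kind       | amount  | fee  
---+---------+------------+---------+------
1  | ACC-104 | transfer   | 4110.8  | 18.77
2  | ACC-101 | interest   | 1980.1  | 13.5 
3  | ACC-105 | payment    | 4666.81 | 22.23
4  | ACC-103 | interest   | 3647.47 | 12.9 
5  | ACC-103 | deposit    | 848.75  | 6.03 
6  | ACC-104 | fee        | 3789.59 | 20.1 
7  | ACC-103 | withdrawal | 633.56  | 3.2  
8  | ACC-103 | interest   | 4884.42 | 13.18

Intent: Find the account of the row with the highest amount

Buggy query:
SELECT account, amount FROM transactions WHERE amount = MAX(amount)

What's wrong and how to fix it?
Bug: MAX(amount) is an aggregate and cannot be used directly in WHERE

Fix: Use a subquery: WHERE amount = (SELECT MAX(amount) FROM transactions)

Corrected query:
SELECT account, amount FROM transactions WHERE amount = (SELECT MAX(amount) FROM transactions)

Result:
account | amount 
--------+--------
ACC-103 | 4884.42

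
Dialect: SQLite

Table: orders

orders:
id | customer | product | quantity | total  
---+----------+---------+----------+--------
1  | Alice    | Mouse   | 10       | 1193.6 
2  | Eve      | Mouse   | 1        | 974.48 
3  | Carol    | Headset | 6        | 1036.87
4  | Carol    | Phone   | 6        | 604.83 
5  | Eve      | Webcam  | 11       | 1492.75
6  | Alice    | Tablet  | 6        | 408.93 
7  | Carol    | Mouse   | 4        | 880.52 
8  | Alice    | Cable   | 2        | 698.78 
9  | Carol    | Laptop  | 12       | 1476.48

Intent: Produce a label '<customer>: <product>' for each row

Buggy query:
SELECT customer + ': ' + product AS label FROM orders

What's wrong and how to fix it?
Bug: '+' is numeric addition; on text columns SQLite converts them to 0 instead of concatenating

Fix: Use the || operator for string concatenation

Corrected query:
SELECT customer || ': ' || product AS label FROM orders

Result:
label         
--------------
Alice: Mouse  
Eve: Mouse    
Carol: Headset
Carol: Phone  
Eve: Webcam   
Alice: Tablet 
Carol: Mouse  
Alice: Cable  
Carol: Laptop 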